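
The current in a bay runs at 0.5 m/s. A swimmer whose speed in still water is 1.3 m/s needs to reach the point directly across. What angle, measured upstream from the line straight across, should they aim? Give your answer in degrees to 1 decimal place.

To cancel the current, the upstream component of the swimmer's velocity must equal the flow: 1.3 sin θ = 0.5.
sin θ = 0.5 / 1.3 = 0.3846.
θ = arcsin(0.3846) = 22.620°.

22.6°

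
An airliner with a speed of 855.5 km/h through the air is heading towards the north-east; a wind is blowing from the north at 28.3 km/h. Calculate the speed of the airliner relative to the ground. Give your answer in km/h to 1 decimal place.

Taking east as x and north as y: velocity relative to the air = (604.930, 604.930) km/h; the air relative to ground = (0.000, -28.300) km/h.
Velocity relative to ground = (604.930, 604.930) + (0.000, -28.300) = (604.930, 576.630) km/h.
Speed = |(604.930, 576.630)| = 835.728 km/h.

835.7 km/h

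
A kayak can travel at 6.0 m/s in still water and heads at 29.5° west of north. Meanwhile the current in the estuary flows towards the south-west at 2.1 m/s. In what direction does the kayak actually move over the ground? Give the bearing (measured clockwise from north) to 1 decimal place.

310.1°

Taking east as x and north as y: velocity relative to the water = (-2.955, 5.222) m/s; the water relative to ground = (-1.485, -1.485) m/s.
Velocity relative to ground = (-2.955, 5.222) + (-1.485, -1.485) = (-4.439, 3.737) m/s.
Bearing = atan2(-4.44, 3.74) = 310.09° clockwise from north.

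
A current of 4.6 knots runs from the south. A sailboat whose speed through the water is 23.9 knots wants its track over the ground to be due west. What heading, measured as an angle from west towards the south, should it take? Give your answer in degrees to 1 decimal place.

The current pushes perpendicular to the desired track; the heading must have a component into the current equal to 4.6 knots: 23.9 sin θ = 4.6.
sin θ = 0.1925, so θ = 11.097°.

11.1°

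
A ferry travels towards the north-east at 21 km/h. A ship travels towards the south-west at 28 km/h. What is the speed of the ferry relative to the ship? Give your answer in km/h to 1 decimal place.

49.0 km/h

Taking east as x and north as y: ferry velocity = (14.849, 14.849) km/h; ship velocity = (-19.799, -19.799) km/h.
Velocity of ferry relative to ship = (14.849, 14.849) − (-19.799, -19.799) = (34.648, 34.648) km/h.
Magnitude = |(34.648, 34.648)| = 49.000 km/h.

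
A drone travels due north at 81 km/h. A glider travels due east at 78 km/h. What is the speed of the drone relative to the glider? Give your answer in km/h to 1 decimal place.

Taking east as x and north as y: drone velocity = (0.000, 81.000) km/h; glider velocity = (78.000, 0.000) km/h.
Velocity of drone relative to glider = (0.000, 81.000) − (78.000, 0.000) = (-78.000, 81.000) km/h.
Magnitude = |(-78.000, 81.000)| = 112.450 km/h.

112.4 km/h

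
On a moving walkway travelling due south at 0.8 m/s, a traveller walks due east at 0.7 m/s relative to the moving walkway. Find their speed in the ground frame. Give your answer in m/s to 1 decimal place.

1.1 m/s

Taking east as x and north as y: moving walkway velocity = (0.000, -0.800) m/s; traveller velocity relative to moving walkway = (0.700, 0.000) m/s.
Velocity relative to ground = (0.000, -0.800) + (0.700, 0.000) = (0.700, -0.800) m/s.
Speed = |(0.700, -0.800)| = 1.063 m/s.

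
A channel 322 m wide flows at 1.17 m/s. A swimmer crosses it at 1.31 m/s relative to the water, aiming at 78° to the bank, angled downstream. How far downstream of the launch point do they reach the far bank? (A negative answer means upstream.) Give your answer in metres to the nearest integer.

362 m

Perpendicular speed = 1.281 m/s; crossing time = 322 / 1.281 = 251.293 s.
Net downstream speed = 1.442 m/s.
Drift = 1.442 × 251.293 = 362.456 m (downstream).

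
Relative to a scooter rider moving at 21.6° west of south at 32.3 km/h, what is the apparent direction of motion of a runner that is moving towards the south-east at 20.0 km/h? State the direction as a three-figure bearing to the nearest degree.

059°

Taking east as x and north as y: runner velocity = (14.142, -14.142) km/h; scooter rider velocity = (-11.890, -30.032) km/h.
Velocity of runner relative to scooter rider = (14.142, -14.142) − (-11.890, -30.032) = (26.033, 15.890) km/h.
Bearing = atan2(26.03, 15.89) = 58.60° clockwise from north.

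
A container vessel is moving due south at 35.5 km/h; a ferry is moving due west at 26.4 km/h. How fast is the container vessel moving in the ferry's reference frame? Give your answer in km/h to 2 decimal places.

Taking east as x and north as y: container vessel velocity = (0.000, -35.500) km/h; ferry velocity = (-26.400, 0.000) km/h.
Velocity of container vessel relative to ferry = (0.000, -35.500) − (-26.400, 0.000) = (26.400, -35.500) km/h.
Magnitude = |(26.400, -35.500)| = 44.240 km/h.

44.24 km/h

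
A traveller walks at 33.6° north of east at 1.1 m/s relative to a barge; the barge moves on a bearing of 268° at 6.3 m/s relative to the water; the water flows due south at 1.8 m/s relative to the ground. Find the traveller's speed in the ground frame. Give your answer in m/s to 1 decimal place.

5.6 m/s

In east/north components (m/s): traveller relative to barge = (0.916, 0.609); barge relative to water = (-6.296, -0.220); water relative to ground = (0.000, -1.800).
Sum = (-5.380, -1.411) m/s.
Speed = |(-5.380, -1.411)| = 5.562 m/s.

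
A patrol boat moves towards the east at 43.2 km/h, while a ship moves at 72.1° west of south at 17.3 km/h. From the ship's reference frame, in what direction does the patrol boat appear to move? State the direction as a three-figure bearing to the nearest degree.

085°

Taking east as x and north as y: patrol boat velocity = (43.200, 0.000) km/h; ship velocity = (-16.463, -5.317) km/h.
Velocity of patrol boat relative to ship = (43.200, 0.000) − (-16.463, -5.317) = (59.663, 5.317) km/h.
Bearing = atan2(59.66, 5.32) = 84.91° clockwise from north.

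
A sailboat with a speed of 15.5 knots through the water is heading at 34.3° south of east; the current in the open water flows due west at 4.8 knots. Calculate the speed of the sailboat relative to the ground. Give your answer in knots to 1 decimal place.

Taking east as x and north as y: velocity relative to the water = (12.805, -8.735) knots; the water relative to ground = (-4.800, 0.000) knots.
Velocity relative to ground = (12.805, -8.735) + (-4.800, 0.000) = (8.005, -8.735) knots.
Speed = |(8.005, -8.735)| = 11.848 knots.

11.8 knots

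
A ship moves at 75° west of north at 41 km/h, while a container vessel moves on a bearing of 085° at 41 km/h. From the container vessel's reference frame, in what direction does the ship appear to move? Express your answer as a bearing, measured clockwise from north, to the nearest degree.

275°

Taking east as x and north as y: ship velocity = (-39.603, 10.612) km/h; container vessel velocity = (40.844, 3.573) km/h.
Velocity of ship relative to container vessel = (-39.603, 10.612) − (40.844, 3.573) = (-80.447, 7.038) km/h.
Bearing = atan2(-80.45, 7.04) = 275.00° clockwise from north.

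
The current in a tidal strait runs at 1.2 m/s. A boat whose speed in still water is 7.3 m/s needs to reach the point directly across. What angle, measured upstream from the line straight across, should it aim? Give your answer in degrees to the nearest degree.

9°

To cancel the current, the upstream component of the boat's velocity must equal the flow: 7.3 sin θ = 1.2.
sin θ = 1.2 / 7.3 = 0.1644.
θ = arcsin(0.1644) = 9.461°.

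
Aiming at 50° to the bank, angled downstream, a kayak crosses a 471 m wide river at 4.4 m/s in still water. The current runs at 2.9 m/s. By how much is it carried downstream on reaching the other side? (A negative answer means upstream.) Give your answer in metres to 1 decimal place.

800.5 m

Perpendicular speed = 3.371 m/s; crossing time = 471 / 3.371 = 139.738 s.
Net downstream speed = 5.728 m/s.
Drift = 5.728 × 139.738 = 800.456 m (downstream).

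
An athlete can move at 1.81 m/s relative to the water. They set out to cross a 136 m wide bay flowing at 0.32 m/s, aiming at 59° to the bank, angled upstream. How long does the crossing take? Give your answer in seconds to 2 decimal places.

87.66 s

The component of the athlete's velocity perpendicular to the bank is 1.81 × sin 59° = 1.551 m/s.
The current is parallel to the bank, so it does not affect the crossing time.
Time = 136 / 1.551 = 87.659 s.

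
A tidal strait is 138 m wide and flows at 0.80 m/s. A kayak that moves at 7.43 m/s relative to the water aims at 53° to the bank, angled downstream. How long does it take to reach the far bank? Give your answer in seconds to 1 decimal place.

The component of the kayak's velocity perpendicular to the bank is 7.43 × sin 53° = 5.934 m/s.
The flow acts along the bank and has no component across it.
Time = 138 / 5.934 = 23.256 s.

23.3 s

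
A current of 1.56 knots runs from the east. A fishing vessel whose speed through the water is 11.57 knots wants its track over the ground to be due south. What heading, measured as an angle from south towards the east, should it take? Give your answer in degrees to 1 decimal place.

The current pushes perpendicular to the desired track; the heading must have a component into the current equal to 1.56 knots: 11.57 sin θ = 1.56.
sin θ = 0.1348, so θ = 7.749°.

7.7°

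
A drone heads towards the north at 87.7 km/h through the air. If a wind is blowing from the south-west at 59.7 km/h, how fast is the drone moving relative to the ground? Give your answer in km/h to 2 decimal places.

Taking east as x and north as y: velocity relative to the air = (0.000, 87.700) km/h; the air relative to ground = (42.214, 42.214) km/h.
Velocity relative to ground = (0.000, 87.700) + (42.214, 42.214) = (42.214, 129.914) km/h.
Speed = |(42.214, 129.914)| = 136.601 km/h.

136.60 km/h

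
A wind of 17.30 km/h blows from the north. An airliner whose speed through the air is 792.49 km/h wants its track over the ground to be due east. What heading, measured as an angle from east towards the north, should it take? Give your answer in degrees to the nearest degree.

1°

The wind pushes perpendicular to the desired track; the heading must have a component into the wind equal to 17.30 km/h: 792.49 sin θ = 17.30.
sin θ = 0.0218, so θ = 1.251°.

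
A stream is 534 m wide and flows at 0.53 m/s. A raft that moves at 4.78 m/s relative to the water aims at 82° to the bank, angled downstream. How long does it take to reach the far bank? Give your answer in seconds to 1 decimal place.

112.8 s

The component of the raft's velocity perpendicular to the bank is 4.78 × sin 82° = 4.733 m/s.
The flow acts along the bank and has no component across it.
Time = 534 / 4.733 = 112.813 s.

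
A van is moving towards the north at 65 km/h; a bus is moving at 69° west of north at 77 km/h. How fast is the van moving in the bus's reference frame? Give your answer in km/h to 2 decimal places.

Taking east as x and north as y: van velocity = (0.000, 65.000) km/h; bus velocity = (-71.886, 27.594) km/h.
Velocity of van relative to bus = (0.000, 65.000) − (-71.886, 27.594) = (71.886, 37.406) km/h.
Magnitude = |(71.886, 37.406)| = 81.035 km/h.

81.04 km/h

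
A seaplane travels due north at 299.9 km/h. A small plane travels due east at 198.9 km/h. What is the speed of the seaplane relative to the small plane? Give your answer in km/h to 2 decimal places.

Taking east as x and north as y: seaplane velocity = (0.000, 299.900) km/h; small plane velocity = (198.900, 0.000) km/h.
Velocity of seaplane relative to small plane = (0.000, 299.900) − (198.900, 0.000) = (-198.900, 299.900) km/h.
Magnitude = |(-198.900, 299.900)| = 359.863 km/h.

359.86 km/h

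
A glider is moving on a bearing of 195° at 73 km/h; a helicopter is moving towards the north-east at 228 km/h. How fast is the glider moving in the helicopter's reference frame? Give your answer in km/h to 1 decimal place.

Taking east as x and north as y: glider velocity = (-18.894, -70.513) km/h; helicopter velocity = (161.220, 161.220) km/h.
Velocity of glider relative to helicopter = (-18.894, -70.513) − (161.220, 161.220) = (-180.114, -231.733) km/h.
Magnitude = |(-180.114, -231.733)| = 293.498 km/h.

293.5 km/h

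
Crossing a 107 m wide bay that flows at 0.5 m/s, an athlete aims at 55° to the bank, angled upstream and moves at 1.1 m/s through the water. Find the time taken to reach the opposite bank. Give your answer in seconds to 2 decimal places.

The component of the athlete's velocity perpendicular to the bank is 1.1 × sin 55° = 0.901 m/s.
The current is parallel to the bank, so it does not affect the crossing time.
Time = 107 / 0.901 = 118.748 s.

118.75 s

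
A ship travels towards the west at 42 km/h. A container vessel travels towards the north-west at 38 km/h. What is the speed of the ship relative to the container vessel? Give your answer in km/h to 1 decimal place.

Taking east as x and north as y: ship velocity = (-42.000, 0.000) km/h; container vessel velocity = (-26.870, 26.870) km/h.
Velocity of ship relative to container vessel = (-42.000, 0.000) − (-26.870, 26.870) = (-15.130, -26.870) km/h.
Magnitude = |(-15.130, -26.870)| = 30.837 km/h.

30.8 km/h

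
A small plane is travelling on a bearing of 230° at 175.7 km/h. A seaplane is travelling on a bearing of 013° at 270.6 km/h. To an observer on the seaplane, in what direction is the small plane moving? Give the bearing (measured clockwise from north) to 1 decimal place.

Taking east as x and north as y: small plane velocity = (-134.594, -112.938) km/h; seaplane velocity = (60.872, 263.665) km/h.
Velocity of small plane relative to seaplane = (-134.594, -112.938) − (60.872, 263.665) = (-195.466, -376.602) km/h.
Bearing = atan2(-195.47, -376.60) = 207.43° clockwise from north.

207.4°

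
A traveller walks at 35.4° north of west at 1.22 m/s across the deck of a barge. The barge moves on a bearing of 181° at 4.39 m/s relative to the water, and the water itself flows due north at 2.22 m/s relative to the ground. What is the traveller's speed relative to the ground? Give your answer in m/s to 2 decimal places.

1.81 m/s

In east/north components (m/s): traveller relative to barge = (-0.994, 0.707); barge relative to water = (-0.077, -4.389); water relative to ground = (0.000, 2.220).
Sum = (-1.071, -1.463) m/s.
Speed = |(-1.071, -1.463)| = 1.813 m/s.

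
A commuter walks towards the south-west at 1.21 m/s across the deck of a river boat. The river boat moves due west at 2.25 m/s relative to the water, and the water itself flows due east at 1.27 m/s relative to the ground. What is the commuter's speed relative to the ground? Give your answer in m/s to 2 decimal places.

In east/north components (m/s): commuter relative to river boat = (-0.856, -0.856); river boat relative to water = (-2.250, 0.000); water relative to ground = (1.270, 0.000).
Sum = (-1.836, -0.856) m/s.
Speed = |(-1.836, -0.856)| = 2.025 m/s.

2.03 m/s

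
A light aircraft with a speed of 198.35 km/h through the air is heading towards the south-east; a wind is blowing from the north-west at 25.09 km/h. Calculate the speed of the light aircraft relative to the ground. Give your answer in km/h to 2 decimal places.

Taking east as x and north as y: velocity relative to the air = (140.255, -140.255) km/h; the air relative to ground = (17.741, -17.741) km/h.
Velocity relative to ground = (140.255, -140.255) + (17.741, -17.741) = (157.996, -157.996) km/h.
Speed = |(157.996, -157.996)| = 223.440 km/h.

223.44 km/h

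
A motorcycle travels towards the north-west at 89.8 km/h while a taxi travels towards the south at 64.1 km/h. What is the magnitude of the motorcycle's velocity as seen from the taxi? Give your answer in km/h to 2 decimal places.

Taking east as x and north as y: motorcycle velocity = (-63.498, 63.498) km/h; taxi velocity = (0.000, -64.100) km/h.
Velocity of motorcycle relative to taxi = (-63.498, 63.498) − (0.000, -64.100) = (-63.498, 127.598) km/h.
Magnitude = |(-63.498, 127.598)| = 142.525 km/h.

142.52 km/h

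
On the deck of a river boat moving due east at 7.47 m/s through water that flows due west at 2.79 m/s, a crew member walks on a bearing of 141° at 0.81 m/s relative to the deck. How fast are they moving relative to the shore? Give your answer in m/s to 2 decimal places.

In east/north components (m/s): crew member relative to river boat = (0.510, -0.629); river boat relative to water = (7.470, 0.000); water relative to ground = (-2.790, 0.000).
Sum = (5.190, -0.629) m/s.
Speed = |(5.190, -0.629)| = 5.228 m/s.

5.23 m/s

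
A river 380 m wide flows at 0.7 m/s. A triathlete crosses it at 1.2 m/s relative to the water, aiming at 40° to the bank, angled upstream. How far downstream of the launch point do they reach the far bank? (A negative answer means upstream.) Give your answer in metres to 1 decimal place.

-108.0 m

Perpendicular speed = 0.771 m/s; crossing time = 380 / 0.771 = 492.646 s.
Net downstream speed = -0.219 m/s.
Drift = -0.219 × 492.646 = -108.014 m (upstream).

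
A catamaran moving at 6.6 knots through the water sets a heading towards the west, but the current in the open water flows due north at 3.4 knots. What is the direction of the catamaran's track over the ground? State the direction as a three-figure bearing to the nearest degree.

297°

Taking east as x and north as y: velocity relative to the water = (-6.600, 0.000) knots; the water relative to ground = (0.000, 3.400) knots.
Velocity relative to ground = (-6.600, 0.000) + (0.000, 3.400) = (-6.600, 3.400) knots.
Bearing = atan2(-6.60, 3.40) = 297.26° clockwise from north.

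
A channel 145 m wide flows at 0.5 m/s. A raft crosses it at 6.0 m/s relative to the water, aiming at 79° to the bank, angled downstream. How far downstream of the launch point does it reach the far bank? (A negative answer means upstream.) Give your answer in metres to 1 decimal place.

Perpendicular speed = 5.890 m/s; crossing time = 145 / 5.890 = 24.619 s.
Net downstream speed = 1.645 m/s.
Drift = 1.645 × 24.619 = 40.495 m (downstream).

40.5 m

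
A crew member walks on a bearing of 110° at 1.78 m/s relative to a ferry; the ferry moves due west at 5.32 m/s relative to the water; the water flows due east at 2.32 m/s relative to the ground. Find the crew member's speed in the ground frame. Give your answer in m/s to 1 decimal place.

1.5 m/s

In east/north components (m/s): crew member relative to ferry = (1.673, -0.609); ferry relative to water = (-5.320, 0.000); water relative to ground = (2.320, 0.000).
Sum = (-1.327, -0.609) m/s.
Speed = |(-1.327, -0.609)| = 1.460 m/s.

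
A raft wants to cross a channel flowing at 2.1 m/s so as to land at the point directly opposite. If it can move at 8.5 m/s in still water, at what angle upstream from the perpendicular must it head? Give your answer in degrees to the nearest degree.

14°

To cancel the current, the upstream component of the raft's velocity must equal the flow: 8.5 sin θ = 2.1.
sin θ = 2.1 / 8.5 = 0.2471.
θ = arcsin(0.2471) = 14.304°.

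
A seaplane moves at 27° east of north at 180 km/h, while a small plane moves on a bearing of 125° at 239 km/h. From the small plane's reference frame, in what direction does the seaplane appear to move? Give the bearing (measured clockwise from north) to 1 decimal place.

Taking east as x and north as y: seaplane velocity = (81.718, 160.381) km/h; small plane velocity = (195.777, -137.085) km/h.
Velocity of seaplane relative to small plane = (81.718, 160.381) − (195.777, -137.085) = (-114.059, 297.466) km/h.
Bearing = atan2(-114.06, 297.47) = 339.02° clockwise from north.

339.0°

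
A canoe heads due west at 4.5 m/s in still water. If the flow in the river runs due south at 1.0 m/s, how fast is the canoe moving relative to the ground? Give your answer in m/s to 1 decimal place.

Taking east as x and north as y: velocity relative to the water = (-4.500, 0.000) m/s; the water relative to ground = (0.000, -1.000) m/s.
Velocity relative to ground = (-4.500, 0.000) + (0.000, -1.000) = (-4.500, -1.000) m/s.
Speed = |(-4.500, -1.000)| = 4.610 m/s.

4.6 m/s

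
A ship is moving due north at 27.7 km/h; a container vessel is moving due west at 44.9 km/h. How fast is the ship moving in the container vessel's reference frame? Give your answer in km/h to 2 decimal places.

52.76 km/h

Taking east as x and north as y: ship velocity = (0.000, 27.700) km/h; container vessel velocity = (-44.900, 0.000) km/h.
Velocity of ship relative to container vessel = (0.000, 27.700) − (-44.900, 0.000) = (44.900, 27.700) km/h.
Magnitude = |(44.900, 27.700)| = 52.757 km/h.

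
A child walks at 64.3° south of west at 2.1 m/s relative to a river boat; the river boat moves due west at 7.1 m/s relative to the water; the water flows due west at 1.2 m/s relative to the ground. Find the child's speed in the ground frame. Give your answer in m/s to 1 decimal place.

9.4 m/s

In east/north components (m/s): child relative to river boat = (-0.911, -1.892); river boat relative to water = (-7.100, 0.000); water relative to ground = (-1.200, 0.000).
Sum = (-9.211, -1.892) m/s.
Speed = |(-9.211, -1.892)| = 9.403 m/s.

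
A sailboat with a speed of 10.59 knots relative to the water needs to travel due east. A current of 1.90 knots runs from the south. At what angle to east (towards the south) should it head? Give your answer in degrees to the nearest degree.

The current pushes perpendicular to the desired track; the heading must have a component into the current equal to 1.90 knots: 10.59 sin θ = 1.90.
sin θ = 0.1794, so θ = 10.336°.

10°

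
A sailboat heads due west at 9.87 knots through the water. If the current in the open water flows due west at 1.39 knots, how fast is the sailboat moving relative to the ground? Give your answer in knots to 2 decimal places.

Taking east as x and north as y: velocity relative to the water = (-9.870, 0.000) knots; the water relative to ground = (-1.390, 0.000) knots.
Velocity relative to ground = (-9.870, 0.000) + (-1.390, 0.000) = (-11.260, 0.000) knots.
Speed = |(-11.260, 0.000)| = 11.260 knots.

11.26 knots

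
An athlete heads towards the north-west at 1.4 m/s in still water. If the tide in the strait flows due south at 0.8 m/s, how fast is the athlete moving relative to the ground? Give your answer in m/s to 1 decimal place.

1.0 m/s

Taking east as x and north as y: velocity relative to the water = (-0.990, 0.990) m/s; the water relative to ground = (0.000, -0.800) m/s.
Velocity relative to ground = (-0.990, 0.990) + (0.000, -0.800) = (-0.990, 0.190) m/s.
Speed = |(-0.990, 0.190)| = 1.008 m/s.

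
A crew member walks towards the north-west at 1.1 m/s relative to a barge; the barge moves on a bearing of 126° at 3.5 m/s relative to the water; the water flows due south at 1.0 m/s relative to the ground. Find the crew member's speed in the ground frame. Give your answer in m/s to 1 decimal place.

In east/north components (m/s): crew member relative to barge = (-0.778, 0.778); barge relative to water = (2.832, -2.057); water relative to ground = (0.000, -1.000).
Sum = (2.054, -2.279) m/s.
Speed = |(2.054, -2.279)| = 3.068 m/s.

3.1 m/s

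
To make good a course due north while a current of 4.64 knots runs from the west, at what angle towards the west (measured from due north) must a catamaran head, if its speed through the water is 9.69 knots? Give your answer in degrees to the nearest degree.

The current pushes perpendicular to the desired track; the heading must have a component into the current equal to 4.64 knots: 9.69 sin θ = 4.64.
sin θ = 0.4788, so θ = 28.610°.

29°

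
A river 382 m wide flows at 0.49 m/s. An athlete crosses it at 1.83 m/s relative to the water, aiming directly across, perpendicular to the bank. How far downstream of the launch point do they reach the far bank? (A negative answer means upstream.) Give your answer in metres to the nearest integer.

102 m

Perpendicular speed = 1.830 m/s; crossing time = 382 / 1.830 = 208.743 s.
Net downstream speed = 0.490 m/s.
Drift = 0.490 × 208.743 = 102.284 m (downstream).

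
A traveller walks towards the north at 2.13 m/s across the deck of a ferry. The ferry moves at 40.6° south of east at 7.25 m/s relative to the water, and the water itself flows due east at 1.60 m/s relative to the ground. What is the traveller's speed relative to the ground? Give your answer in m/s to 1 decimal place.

7.6 m/s

In east/north components (m/s): traveller relative to ferry = (0.000, 2.130); ferry relative to water = (5.505, -4.718); water relative to ground = (1.600, 0.000).
Sum = (7.105, -2.588) m/s.
Speed = |(7.105, -2.588)| = 7.561 m/s.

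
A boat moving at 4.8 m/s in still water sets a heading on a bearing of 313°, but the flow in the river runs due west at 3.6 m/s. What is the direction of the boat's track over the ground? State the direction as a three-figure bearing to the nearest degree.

295°

Taking east as x and north as y: velocity relative to the water = (-3.510, 3.274) m/s; the water relative to ground = (-3.600, 0.000) m/s.
Velocity relative to ground = (-3.510, 3.274) + (-3.600, 0.000) = (-7.110, 3.274) m/s.
Bearing = atan2(-7.11, 3.27) = 294.72° clockwise from north.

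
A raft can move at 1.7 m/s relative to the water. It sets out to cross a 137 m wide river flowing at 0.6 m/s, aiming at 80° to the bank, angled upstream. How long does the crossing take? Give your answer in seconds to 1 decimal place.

The component of the raft's velocity perpendicular to the bank is 1.7 × sin 80° = 1.674 m/s.
Only the cross-stream component determines the crossing time; the current contributes nothing perpendicular to the bank.
Time = 137 / 1.674 = 81.831 s.

81.8 s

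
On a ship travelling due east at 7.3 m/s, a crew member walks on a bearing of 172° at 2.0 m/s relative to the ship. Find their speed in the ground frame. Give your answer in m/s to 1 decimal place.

Taking east as x and north as y: ship velocity = (7.300, 0.000) m/s; crew member velocity relative to ship = (0.278, -1.981) m/s.
Velocity relative to ground = (7.300, 0.000) + (0.278, -1.981) = (7.578, -1.981) m/s.
Speed = |(7.578, -1.981)| = 7.833 m/s.

7.8 m/s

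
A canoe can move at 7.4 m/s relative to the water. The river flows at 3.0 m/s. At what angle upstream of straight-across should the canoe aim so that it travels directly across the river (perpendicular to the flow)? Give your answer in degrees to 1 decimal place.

To cancel the current, the upstream component of the canoe's velocity must equal the flow: 7.4 sin θ = 3.0.
sin θ = 3.0 / 7.4 = 0.4054.
θ = arcsin(0.4054) = 23.917°.

23.9°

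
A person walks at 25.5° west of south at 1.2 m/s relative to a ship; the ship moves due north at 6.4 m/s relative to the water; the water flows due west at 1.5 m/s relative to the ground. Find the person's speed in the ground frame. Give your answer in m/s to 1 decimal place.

5.7 m/s

In east/north components (m/s): person relative to ship = (-0.517, -1.083); ship relative to water = (0.000, 6.400); water relative to ground = (-1.500, 0.000).
Sum = (-2.017, 5.317) m/s.
Speed = |(-2.017, 5.317)| = 5.686 m/s.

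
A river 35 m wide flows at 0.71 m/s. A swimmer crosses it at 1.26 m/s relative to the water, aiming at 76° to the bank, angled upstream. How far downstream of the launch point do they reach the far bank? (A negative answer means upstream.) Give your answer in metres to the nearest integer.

12 m

Perpendicular speed = 1.223 m/s; crossing time = 35 / 1.223 = 28.628 s.
Net downstream speed = 0.405 m/s.
Drift = 0.405 × 28.628 = 11.600 m (downstream).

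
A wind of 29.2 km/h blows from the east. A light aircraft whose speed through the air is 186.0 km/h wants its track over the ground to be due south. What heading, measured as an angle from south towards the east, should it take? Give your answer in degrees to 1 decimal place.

The wind pushes perpendicular to the desired track; the heading must have a component into the wind equal to 29.2 km/h: 186.0 sin θ = 29.2.
sin θ = 0.1570, so θ = 9.032°.

9.0°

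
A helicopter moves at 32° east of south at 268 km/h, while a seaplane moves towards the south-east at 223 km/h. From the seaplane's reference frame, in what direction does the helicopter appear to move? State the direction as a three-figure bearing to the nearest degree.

193°

Taking east as x and north as y: helicopter velocity = (142.018, -227.277) km/h; seaplane velocity = (157.685, -157.685) km/h.
Velocity of helicopter relative to seaplane = (142.018, -227.277) − (157.685, -157.685) = (-15.666, -69.592) km/h.
Bearing = atan2(-15.67, -69.59) = 192.69° clockwise from north.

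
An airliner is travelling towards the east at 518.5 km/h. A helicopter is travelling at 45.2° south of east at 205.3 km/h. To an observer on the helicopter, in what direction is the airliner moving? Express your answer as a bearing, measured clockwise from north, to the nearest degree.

Taking east as x and north as y: airliner velocity = (518.500, 0.000) km/h; helicopter velocity = (144.661, -145.675) km/h.
Velocity of airliner relative to helicopter = (518.500, 0.000) − (144.661, -145.675) = (373.839, 145.675) km/h.
Bearing = atan2(373.84, 145.67) = 68.71° clockwise from north.

069°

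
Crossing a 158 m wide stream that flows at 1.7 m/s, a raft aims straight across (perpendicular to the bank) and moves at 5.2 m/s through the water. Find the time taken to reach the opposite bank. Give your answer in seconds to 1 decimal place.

The component of the raft's velocity perpendicular to the bank is 5.2 m/s.
Only the cross-stream component determines the crossing time; the current contributes nothing perpendicular to the bank.
Time = 158 / 5.200 = 30.385 s.

30.4 s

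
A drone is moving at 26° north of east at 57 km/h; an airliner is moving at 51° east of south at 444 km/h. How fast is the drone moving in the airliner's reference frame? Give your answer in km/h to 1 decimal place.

423.1 km/h

Taking east as x and north as y: drone velocity = (51.231, 24.987) km/h; airliner velocity = (345.053, -279.418) km/h.
Velocity of drone relative to airliner = (51.231, 24.987) − (345.053, -279.418) = (-293.822, 304.405) km/h.
Magnitude = |(-293.822, 304.405)| = 423.077 km/h.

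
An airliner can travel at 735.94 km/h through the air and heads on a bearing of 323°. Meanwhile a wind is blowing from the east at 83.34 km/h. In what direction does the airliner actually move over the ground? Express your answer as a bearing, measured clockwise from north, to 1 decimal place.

318.2°

Taking east as x and north as y: velocity relative to the air = (-442.900, 587.748) km/h; the air relative to ground = (-83.340, 0.000) km/h.
Velocity relative to ground = (-442.900, 587.748) + (-83.340, 0.000) = (-526.240, 587.748) km/h.
Bearing = atan2(-526.24, 587.75) = 318.16° clockwise from north.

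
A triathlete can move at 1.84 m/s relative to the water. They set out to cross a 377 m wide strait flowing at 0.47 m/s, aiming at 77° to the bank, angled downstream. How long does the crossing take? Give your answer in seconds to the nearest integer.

The component of the triathlete's velocity perpendicular to the bank is 1.84 × sin 77° = 1.793 m/s.
Only the cross-stream component determines the crossing time; the current contributes nothing perpendicular to the bank.
Time = 377 / 1.793 = 210.281 s.

210 s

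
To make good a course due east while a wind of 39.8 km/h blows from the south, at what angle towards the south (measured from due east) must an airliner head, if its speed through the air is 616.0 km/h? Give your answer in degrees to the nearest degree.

4°

The wind pushes perpendicular to the desired track; the heading must have a component into the wind equal to 39.8 km/h: 616.0 sin θ = 39.8.
sin θ = 0.0646, so θ = 3.704°.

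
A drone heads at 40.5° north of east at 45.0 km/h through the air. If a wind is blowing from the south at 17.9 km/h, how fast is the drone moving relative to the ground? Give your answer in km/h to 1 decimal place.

58.2 km/h

Taking east as x and north as y: velocity relative to the air = (34.218, 29.225) km/h; the air relative to ground = (0.000, 17.900) km/h.
Velocity relative to ground = (34.218, 29.225) + (0.000, 17.900) = (34.218, 47.125) km/h.
Speed = |(34.218, 47.125)| = 58.238 km/h.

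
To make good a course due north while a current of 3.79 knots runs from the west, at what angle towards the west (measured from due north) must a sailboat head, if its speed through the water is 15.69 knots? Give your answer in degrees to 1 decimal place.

14.0°

The current pushes perpendicular to the desired track; the heading must have a component into the current equal to 3.79 knots: 15.69 sin θ = 3.79.
sin θ = 0.2416, so θ = 13.978°.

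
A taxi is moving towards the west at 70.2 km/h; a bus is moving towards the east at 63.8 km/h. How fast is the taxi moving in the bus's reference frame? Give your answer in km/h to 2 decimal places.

Taking east as x and north as y: taxi velocity = (-70.200, 0.000) km/h; bus velocity = (63.800, 0.000) km/h.
Velocity of taxi relative to bus = (-70.200, 0.000) − (63.800, 0.000) = (-134.000, 0.000) km/h.
Magnitude = |(-134.000, 0.000)| = 134.000 km/h.

134.00 km/h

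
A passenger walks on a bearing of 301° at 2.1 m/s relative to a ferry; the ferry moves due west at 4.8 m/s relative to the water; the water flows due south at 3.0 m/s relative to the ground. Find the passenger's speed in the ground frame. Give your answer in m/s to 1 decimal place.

In east/north components (m/s): passenger relative to ferry = (-1.800, 1.082); ferry relative to water = (-4.800, 0.000); water relative to ground = (0.000, -3.000).
Sum = (-6.600, -1.918) m/s.
Speed = |(-6.600, -1.918)| = 6.873 m/s.

6.9 m/s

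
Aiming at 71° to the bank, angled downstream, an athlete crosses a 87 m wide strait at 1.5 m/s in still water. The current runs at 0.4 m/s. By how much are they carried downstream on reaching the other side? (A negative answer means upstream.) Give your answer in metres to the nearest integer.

54 m

Perpendicular speed = 1.418 m/s; crossing time = 87 / 1.418 = 61.342 s.
Net downstream speed = 0.888 m/s.
Drift = 0.888 × 61.342 = 54.493 m (downstream).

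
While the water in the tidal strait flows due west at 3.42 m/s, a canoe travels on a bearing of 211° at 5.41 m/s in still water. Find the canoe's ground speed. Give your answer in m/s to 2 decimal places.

7.75 m/s

Taking east as x and north as y: velocity relative to the water = (-2.786, -4.637) m/s; the water relative to ground = (-3.420, 0.000) m/s.
Velocity relative to ground = (-2.786, -4.637) + (-3.420, 0.000) = (-6.206, -4.637) m/s.
Speed = |(-6.206, -4.637)| = 7.747 m/s.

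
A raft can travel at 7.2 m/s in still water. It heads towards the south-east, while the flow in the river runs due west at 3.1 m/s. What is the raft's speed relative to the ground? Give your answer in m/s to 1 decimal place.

5.5 m/s

Taking east as x and north as y: velocity relative to the water = (5.091, -5.091) m/s; the water relative to ground = (-3.100, 0.000) m/s.
Velocity relative to ground = (5.091, -5.091) + (-3.100, 0.000) = (1.991, -5.091) m/s.
Speed = |(1.991, -5.091)| = 5.467 m/s.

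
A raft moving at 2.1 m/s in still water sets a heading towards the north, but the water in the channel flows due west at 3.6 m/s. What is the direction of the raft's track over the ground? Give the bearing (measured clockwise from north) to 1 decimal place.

300.3°

Taking east as x and north as y: velocity relative to the water = (0.000, 2.100) m/s; the water relative to ground = (-3.600, 0.000) m/s.
Velocity relative to ground = (0.000, 2.100) + (-3.600, 0.000) = (-3.600, 2.100) m/s.
Bearing = atan2(-3.60, 2.10) = 300.26° clockwise from north.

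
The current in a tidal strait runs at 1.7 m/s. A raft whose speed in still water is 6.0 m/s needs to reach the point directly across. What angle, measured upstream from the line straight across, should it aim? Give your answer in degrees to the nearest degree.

16°

To cancel the current, the upstream component of the raft's velocity must equal the flow: 6.0 sin θ = 1.7.
sin θ = 1.7 / 6.0 = 0.2833.
θ = arcsin(0.2833) = 16.459°.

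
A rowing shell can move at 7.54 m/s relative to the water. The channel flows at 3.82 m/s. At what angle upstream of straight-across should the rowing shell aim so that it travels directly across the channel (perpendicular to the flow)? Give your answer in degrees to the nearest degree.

30°

To cancel the current, the upstream component of the rowing shell's velocity must equal the flow: 7.54 sin θ = 3.82.
sin θ = 3.82 / 7.54 = 0.5066.
θ = arcsin(0.5066) = 30.440°.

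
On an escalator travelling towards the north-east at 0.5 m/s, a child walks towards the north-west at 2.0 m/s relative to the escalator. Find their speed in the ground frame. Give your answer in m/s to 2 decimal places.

Taking east as x and north as y: escalator velocity = (0.354, 0.354) m/s; child velocity relative to escalator = (-1.414, 1.414) m/s.
Velocity relative to ground = (0.354, 0.354) + (-1.414, 1.414) = (-1.061, 1.768) m/s.
Speed = |(-1.061, 1.768)| = 2.062 m/s.

2.06 m/s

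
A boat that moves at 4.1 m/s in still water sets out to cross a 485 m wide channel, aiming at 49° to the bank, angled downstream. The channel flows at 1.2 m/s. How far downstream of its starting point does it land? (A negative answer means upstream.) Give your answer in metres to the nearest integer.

Perpendicular speed = 3.094 m/s; crossing time = 485 / 3.094 = 156.739 s.
Net downstream speed = 3.890 m/s.
Drift = 3.890 × 156.739 = 609.691 m (downstream).

610 m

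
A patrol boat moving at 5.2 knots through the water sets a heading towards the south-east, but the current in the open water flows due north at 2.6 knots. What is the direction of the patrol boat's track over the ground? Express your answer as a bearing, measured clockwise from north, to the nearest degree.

106°

Taking east as x and north as y: velocity relative to the water = (3.677, -3.677) knots; the water relative to ground = (0.000, 2.600) knots.
Velocity relative to ground = (3.677, -3.677) + (0.000, 2.600) = (3.677, -1.077) knots.
Bearing = atan2(3.68, -1.08) = 106.32° clockwise from north.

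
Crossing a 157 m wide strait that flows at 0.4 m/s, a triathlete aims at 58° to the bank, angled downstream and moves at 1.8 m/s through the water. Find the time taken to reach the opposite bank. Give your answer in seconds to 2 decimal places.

The component of the triathlete's velocity perpendicular to the bank is 1.8 × sin 58° = 1.526 m/s.
The current is parallel to the bank, so it does not affect the crossing time.
Time = 157 / 1.526 = 102.851 s.

102.85 s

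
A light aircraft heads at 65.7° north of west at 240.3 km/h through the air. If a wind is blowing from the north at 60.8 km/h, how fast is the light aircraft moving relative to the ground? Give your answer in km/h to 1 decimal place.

Taking east as x and north as y: velocity relative to the air = (-98.887, 219.010) km/h; the air relative to ground = (0.000, -60.800) km/h.
Velocity relative to ground = (-98.887, 219.010) + (0.000, -60.800) = (-98.887, 158.210) km/h.
Speed = |(-98.887, 158.210)| = 186.572 km/h.

186.6 km/h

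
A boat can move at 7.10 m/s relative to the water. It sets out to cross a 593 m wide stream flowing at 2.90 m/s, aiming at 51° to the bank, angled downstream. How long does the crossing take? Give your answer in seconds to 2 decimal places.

The component of the boat's velocity perpendicular to the bank is 7.10 × sin 51° = 5.518 m/s.
Only the cross-stream component determines the crossing time; the current contributes nothing perpendicular to the bank.
Time = 593 / 5.518 = 107.472 s.

107.47 s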